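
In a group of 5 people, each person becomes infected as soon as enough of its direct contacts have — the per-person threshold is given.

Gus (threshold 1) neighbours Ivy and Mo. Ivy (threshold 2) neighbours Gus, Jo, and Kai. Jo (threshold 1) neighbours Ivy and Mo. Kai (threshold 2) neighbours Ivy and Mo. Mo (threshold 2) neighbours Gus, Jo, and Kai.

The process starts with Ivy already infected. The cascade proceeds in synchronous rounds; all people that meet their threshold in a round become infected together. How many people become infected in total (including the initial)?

Round 1 — Ivy becomes infected (initial).
Round 2 — checking thresholds:
  Gus: 1 of 2 neighbours ≥ 1, becomes infected.
  Jo: 1 of 2 neighbours ≥ 1, becomes infected.
  Kai: 1 of 2 neighbours < 2, holds.
Round 3 — checking thresholds:
  Kai: 1 of 2 neighbours < 2, holds.
  Mo: 2 of 3 neighbours ≥ 2, becomes infected.
Round 4 — checking thresholds:
  Kai: 2 of 2 neighbours ≥ 2, becomes infected.
Round 5 — no new infections; cascade stops.

5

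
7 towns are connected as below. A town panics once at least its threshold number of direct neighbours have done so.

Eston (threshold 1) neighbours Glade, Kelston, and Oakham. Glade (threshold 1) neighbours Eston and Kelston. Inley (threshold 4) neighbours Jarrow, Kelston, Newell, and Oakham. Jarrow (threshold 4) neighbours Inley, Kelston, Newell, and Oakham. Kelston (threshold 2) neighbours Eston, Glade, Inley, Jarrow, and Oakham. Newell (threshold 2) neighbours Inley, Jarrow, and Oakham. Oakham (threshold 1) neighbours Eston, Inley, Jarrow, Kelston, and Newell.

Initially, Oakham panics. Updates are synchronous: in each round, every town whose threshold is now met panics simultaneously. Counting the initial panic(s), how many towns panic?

4

Round 1 — Oakham panics (initial).
Round 2 — checking thresholds:
  Eston: 1 of 3 neighbours ≥ 1, panics.
  Inley: 1 of 4 neighbours < 4, not yet.
  Jarrow: 1 of 4 neighbours < 4, not yet.
  Kelston: 1 of 5 neighbours < 2, not yet.
  Newell: 1 of 3 neighbours < 2, not yet.
Round 3 — checking thresholds:
  Glade: 1 of 2 neighbours ≥ 1, panics.
  Inley: 1 of 4 neighbours < 4, not yet.
  Jarrow: 1 of 4 neighbours < 4, not yet.
  Kelston: 2 of 5 neighbours ≥ 2, panics.
  Newell: 1 of 3 neighbours < 2, not yet.
Round 4 — no new panics; cascade stops.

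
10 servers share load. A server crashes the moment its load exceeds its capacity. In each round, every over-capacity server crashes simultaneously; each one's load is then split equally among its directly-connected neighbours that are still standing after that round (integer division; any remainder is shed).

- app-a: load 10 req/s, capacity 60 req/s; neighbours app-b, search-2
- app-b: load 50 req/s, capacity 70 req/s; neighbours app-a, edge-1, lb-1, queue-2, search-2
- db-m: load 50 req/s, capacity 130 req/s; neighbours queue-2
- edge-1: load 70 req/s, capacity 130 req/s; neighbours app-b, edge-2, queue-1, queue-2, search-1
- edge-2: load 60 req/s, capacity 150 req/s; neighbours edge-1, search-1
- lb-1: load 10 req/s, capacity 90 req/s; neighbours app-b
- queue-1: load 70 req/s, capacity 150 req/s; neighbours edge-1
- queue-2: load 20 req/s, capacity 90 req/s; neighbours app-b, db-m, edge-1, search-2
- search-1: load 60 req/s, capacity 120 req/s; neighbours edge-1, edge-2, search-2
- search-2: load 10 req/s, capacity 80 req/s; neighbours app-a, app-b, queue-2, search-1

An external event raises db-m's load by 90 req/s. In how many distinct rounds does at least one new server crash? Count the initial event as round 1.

Round 1 — db-m at 140 > 130. db-m crashes.
  db-m sheds 140 req/s to queue-2: 140 each.
    queue-2: 20+140 = 160 > 90
Round 2 — queue-2 crashes.
  queue-2 sheds 160 req/s to app-b, edge-1, search-2: 53 each (1 lost).
    app-b: 50+53 = 103 > 70
    edge-1: 70+53 = 123 ≤ 130
    search-2: 10+53 = 63 ≤ 80
Round 3 — app-b crashes.
  app-b sheds 103 req/s to app-a, edge-1, lb-1, search-2: 25 each (3 lost).
    app-a: 10+25 = 35 ≤ 60
    edge-1: 123+25 = 148 > 130
    lb-1: 10+25 = 35 ≤ 90
    search-2: 63+25 = 88 > 80
Round 4 — edge-1, search-2 crash.
  edge-1 sheds 148 req/s to edge-2, queue-1, search-1: 49 each (1 lost).
    edge-2: 60+49 = 109 ≤ 150
    queue-1: 70+49 = 119 ≤ 150
    search-1: 60+49 = 109 ≤ 120
  search-2 sheds 88 req/s to app-a, search-1: 44 each.
    app-a: 35+44 = 79 > 60
    search-1: 109+44 = 153 > 120
Round 5 — app-a, search-1 crash.
  app-a sheds 79 req/s: no online neighbours, lost.
  search-1 sheds 153 req/s to edge-2: 153 each.
    edge-2: 109+153 = 262 > 150
Round 6 — edge-2 crashes.
  edge-2 sheds 262 req/s: no online neighbours, lost.
No further crashes.

6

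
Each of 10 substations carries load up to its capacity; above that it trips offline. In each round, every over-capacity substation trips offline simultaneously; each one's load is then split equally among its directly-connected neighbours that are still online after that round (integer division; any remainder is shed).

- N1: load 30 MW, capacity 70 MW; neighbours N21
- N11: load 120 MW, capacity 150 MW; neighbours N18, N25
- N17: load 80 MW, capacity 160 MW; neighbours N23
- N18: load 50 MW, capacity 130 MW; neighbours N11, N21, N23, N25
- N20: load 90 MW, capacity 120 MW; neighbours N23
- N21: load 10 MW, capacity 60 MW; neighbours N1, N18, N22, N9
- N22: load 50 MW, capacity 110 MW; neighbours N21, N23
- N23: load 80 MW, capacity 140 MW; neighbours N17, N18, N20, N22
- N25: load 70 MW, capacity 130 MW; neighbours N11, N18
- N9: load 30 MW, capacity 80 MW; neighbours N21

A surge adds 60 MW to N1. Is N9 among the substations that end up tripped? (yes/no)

no

Round 1 — N1 at 90 > 70. N1 trips offline.
  N1 sheds 90 MW to N21: 90 each.
    N21: 10+90 = 100 > 60
Round 2 — N21 trips offline.
  N21 sheds 100 MW to N18, N22, N9: 33 each (1 lost).
    N18: 50+33 = 83 ≤ 130
    N22: 50+33 = 83 ≤ 110
    N9: 30+33 = 63 ≤ 80
No further trips.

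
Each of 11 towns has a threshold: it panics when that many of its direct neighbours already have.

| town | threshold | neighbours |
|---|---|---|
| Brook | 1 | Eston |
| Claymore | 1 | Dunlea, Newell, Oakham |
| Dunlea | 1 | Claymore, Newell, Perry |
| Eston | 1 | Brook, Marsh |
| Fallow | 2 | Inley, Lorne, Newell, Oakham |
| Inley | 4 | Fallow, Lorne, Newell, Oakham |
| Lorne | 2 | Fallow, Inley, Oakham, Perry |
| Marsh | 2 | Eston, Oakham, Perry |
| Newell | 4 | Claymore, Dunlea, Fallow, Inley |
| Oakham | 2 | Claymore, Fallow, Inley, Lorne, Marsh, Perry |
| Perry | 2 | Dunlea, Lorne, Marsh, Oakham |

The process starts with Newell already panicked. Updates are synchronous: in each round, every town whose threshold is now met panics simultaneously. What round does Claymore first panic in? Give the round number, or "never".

Round 1 — Newell panics (initial).
Round 2 — checking thresholds:
  Claymore: 1 of 3 neighbours ≥ 1, panics.
  Dunlea: 1 of 3 neighbours ≥ 1, panics.
  Fallow: 1 of 4 neighbours < 2, not yet.
  Inley: 1 of 4 neighbours < 4, not yet.
Round 3 — no new panics; cascade stops.

2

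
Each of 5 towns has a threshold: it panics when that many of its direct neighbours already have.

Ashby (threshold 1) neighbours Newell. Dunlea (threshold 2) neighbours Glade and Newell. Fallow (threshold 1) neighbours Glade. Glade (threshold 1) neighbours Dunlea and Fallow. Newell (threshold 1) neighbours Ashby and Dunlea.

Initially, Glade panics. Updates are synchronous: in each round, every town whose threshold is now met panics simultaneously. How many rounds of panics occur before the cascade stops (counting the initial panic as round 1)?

2

Round 1 — Glade panics (initial).
Round 2 — checking thresholds:
  Dunlea: 1 of 2 neighbours < 2, below threshold.
  Fallow: 1 of 1 neighbours ≥ 1, panics.
Round 3 — no new panics; cascade stops.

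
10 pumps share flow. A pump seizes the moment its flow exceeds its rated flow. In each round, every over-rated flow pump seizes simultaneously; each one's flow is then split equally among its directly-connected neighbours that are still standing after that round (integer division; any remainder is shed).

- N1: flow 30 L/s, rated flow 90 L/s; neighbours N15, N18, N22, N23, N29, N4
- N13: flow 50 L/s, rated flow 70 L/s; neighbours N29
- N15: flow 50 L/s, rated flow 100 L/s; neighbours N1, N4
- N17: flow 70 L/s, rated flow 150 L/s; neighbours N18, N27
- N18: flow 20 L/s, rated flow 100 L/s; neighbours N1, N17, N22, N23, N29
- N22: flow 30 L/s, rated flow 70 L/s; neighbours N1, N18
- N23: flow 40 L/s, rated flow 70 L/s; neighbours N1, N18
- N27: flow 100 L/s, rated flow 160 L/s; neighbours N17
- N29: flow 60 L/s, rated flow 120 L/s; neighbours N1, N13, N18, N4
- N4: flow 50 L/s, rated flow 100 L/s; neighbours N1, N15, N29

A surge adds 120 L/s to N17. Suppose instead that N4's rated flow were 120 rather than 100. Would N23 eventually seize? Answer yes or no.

no

With N4's rated flow at 120:
Round 1 — N17 at 190 > 150. N17 seizes.
  N17 sheds 190 L/s to N18, N27: 95 each.
    N18: 20+95 = 115 > 100
    N27: 100+95 = 195 > 160
Round 2 — N18, N27 seize.
  N18 sheds 115 L/s to N1, N22, N23, N29: 28 each (3 lost).
    N1: 30+28 = 58 ≤ 90
    N22: 30+28 = 58 ≤ 70
    N23: 40+28 = 68 ≤ 70
    N29: 60+28 = 88 ≤ 120
  N27 sheds 195 L/s: no online neighbours, lost.
No further seizures.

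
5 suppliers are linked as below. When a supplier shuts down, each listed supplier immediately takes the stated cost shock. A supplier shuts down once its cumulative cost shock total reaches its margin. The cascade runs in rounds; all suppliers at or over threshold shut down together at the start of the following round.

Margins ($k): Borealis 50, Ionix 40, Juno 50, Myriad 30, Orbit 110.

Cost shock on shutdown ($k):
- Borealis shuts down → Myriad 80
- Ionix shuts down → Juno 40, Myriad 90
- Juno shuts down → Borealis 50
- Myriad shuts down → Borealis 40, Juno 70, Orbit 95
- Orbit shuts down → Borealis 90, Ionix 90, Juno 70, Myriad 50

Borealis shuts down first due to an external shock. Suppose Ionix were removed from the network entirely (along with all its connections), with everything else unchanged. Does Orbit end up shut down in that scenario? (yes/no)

no

With Ionix removed:
Round 1 — Borealis shuts down (initial).
  Myriad: +80 → 80 ≥ 30
Round 2 — Myriad shuts down.
  Juno: +70 → 70 ≥ 50
  Orbit: +95 → 95 < 110
Round 3 — Juno shuts down.
No further shutdowns.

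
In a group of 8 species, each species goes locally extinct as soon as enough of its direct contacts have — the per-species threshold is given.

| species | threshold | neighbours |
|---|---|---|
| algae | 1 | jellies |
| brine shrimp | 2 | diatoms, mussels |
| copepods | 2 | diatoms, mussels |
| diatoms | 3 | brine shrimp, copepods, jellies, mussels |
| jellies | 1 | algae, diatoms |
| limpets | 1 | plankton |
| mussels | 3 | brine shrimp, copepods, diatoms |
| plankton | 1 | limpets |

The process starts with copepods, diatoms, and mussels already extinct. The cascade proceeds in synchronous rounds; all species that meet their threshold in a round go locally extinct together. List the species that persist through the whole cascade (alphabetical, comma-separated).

Round 1 — copepods, diatoms, mussels go locally extinct (initial).
Round 2 — checking thresholds:
  brine shrimp: 2 of 2 neighbours ≥ 2, goes locally extinct.
  jellies: 1 of 2 neighbours ≥ 1, goes locally extinct.
Round 3 — checking thresholds:
  algae: 1 of 1 neighbours ≥ 1, goes locally extinct.
Round 4 — no new extinctions; cascade stops.

limpets, plankton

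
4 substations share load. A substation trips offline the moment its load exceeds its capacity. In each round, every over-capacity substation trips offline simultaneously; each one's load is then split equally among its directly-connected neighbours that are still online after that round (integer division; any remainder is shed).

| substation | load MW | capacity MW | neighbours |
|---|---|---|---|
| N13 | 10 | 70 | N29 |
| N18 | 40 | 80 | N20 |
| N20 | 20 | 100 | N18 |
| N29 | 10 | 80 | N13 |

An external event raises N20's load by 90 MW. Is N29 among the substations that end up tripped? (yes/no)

Round 1 — N20 at 110 > 100. N20 trips offline.
  N20 sheds 110 MW to N18: 110 each.
    N18: 40+110 = 150 > 80
Round 2 — N18 trips offline.
  N18 sheds 150 MW: no online neighbours, lost.
No further trips.

no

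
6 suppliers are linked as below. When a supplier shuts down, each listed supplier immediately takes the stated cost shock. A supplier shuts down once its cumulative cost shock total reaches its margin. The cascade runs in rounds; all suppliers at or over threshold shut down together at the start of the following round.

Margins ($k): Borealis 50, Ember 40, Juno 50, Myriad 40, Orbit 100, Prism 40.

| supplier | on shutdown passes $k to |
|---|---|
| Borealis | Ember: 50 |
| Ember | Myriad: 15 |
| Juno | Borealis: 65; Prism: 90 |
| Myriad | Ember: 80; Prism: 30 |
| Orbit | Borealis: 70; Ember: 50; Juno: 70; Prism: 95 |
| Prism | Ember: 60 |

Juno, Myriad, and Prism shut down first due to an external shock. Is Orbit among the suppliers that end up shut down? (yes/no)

Round 1 — Juno, Myriad, Prism shut down (initial).
  Borealis: +65 → 65 ≥ 50
  Ember: +80+60 → 140 ≥ 40
Round 2 — Borealis, Ember shut down.
No further shutdowns.

no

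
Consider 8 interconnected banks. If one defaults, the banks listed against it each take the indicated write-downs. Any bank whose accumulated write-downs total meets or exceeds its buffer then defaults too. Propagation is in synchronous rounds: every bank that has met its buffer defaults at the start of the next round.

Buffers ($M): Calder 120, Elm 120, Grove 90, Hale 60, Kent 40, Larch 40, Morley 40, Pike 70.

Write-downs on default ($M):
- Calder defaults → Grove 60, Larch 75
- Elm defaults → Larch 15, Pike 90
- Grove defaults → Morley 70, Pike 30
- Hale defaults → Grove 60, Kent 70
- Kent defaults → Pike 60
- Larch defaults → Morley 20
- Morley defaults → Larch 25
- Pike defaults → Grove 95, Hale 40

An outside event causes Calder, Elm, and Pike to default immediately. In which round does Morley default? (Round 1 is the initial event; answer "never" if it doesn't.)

Round 1 — Calder, Elm, Pike default (initial).
  Grove: +60+95 → 155 ≥ 90
  Hale: +40 → 40 < 60
  Larch: +75+15 → 90 ≥ 40
Round 2 — Grove, Larch default.
  Morley: +70+20 → 90 ≥ 40
Round 3 — Morley defaults.
No further defaults.

3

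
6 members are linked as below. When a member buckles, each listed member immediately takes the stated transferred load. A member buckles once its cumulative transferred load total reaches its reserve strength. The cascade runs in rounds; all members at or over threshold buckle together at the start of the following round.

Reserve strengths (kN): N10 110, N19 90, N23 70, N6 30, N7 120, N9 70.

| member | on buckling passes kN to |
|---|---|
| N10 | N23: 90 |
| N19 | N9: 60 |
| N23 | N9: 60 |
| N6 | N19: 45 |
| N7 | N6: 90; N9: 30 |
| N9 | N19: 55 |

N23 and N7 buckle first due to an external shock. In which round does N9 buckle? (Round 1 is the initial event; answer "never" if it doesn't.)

2

Round 1 — N23, N7 buckle (initial).
  N6: +90 → 90 ≥ 30
  N9: +60+30 → 90 ≥ 70
Round 2 — N6, N9 buckle.
  N19: +45+55 → 100 ≥ 90
Round 3 — N19 buckles.
No further bucklings.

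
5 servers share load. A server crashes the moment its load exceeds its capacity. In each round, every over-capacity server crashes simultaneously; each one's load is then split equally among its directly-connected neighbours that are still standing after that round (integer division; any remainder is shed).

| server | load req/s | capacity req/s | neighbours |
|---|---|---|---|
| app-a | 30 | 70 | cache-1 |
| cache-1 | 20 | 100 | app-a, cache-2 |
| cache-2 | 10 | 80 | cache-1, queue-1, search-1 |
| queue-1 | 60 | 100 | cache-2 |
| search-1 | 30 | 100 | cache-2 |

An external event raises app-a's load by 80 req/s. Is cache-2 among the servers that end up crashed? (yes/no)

yes

Round 1 — app-a at 110 > 70. app-a crashes.
  app-a sheds 110 req/s to cache-1: 110 each.
    cache-1: 20+110 = 130 > 100
Round 2 — cache-1 crashes.
  cache-1 sheds 130 req/s to cache-2: 130 each.
    cache-2: 10+130 = 140 > 80
Round 3 — cache-2 crashes.
  cache-2 sheds 140 req/s to queue-1, search-1: 70 each.
    queue-1: 60+70 = 130 > 100
    search-1: 30+70 = 100 ≤ 100
Round 4 — queue-1 crashes.
  queue-1 sheds 130 req/s: no online neighbours, lost.
No further crashes.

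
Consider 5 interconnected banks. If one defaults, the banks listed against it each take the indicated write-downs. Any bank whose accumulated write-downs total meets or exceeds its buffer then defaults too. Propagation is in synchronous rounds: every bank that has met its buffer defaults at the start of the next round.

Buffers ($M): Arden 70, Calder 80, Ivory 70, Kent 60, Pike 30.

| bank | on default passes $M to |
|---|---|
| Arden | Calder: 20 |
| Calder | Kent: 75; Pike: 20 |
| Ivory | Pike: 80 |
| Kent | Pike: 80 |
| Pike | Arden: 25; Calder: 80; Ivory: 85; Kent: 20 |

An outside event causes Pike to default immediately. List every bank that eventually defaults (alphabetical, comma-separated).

Round 1 — Pike defaults (initial).
  Arden: +25 → 25 < 70
  Calder: +80 → 80 ≥ 80
  Ivory: +85 → 85 ≥ 70
  Kent: +20 → 20 < 60
Round 2 — Calder, Ivory default.
  Kent: +75 → 95 ≥ 60
Round 3 — Kent defaults.
No further defaults.

Calder, Ivory, Kent, Pike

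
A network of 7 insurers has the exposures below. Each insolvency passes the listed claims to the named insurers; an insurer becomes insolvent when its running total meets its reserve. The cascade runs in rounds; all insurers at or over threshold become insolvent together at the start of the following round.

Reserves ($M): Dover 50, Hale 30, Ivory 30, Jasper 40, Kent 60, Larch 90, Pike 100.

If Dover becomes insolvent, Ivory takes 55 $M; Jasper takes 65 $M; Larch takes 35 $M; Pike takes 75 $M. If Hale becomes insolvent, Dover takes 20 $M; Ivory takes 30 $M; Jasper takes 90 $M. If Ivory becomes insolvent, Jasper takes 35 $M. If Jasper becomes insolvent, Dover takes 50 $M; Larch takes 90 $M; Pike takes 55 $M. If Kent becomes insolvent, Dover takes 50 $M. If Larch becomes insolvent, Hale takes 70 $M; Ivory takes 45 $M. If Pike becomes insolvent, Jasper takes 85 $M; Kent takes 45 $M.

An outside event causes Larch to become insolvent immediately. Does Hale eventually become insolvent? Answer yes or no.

yes

Round 1 — Larch becomes insolvent (initial).
  Hale: +70 → 70 ≥ 30
  Ivory: +45 → 45 ≥ 30
Round 2 — Hale, Ivory become insolvent.
  Dover: +20 → 20 < 50
  Jasper: +90+35 → 125 ≥ 40
Round 3 — Jasper becomes insolvent.
  Dover: +50 → 70 ≥ 50
  Pike: +55 → 55 < 100
Round 4 — Dover becomes insolvent.
  Pike: +75 → 130 ≥ 100
Round 5 — Pike becomes insolvent.
  Kent: +45 → 45 < 60
No further insolvencies.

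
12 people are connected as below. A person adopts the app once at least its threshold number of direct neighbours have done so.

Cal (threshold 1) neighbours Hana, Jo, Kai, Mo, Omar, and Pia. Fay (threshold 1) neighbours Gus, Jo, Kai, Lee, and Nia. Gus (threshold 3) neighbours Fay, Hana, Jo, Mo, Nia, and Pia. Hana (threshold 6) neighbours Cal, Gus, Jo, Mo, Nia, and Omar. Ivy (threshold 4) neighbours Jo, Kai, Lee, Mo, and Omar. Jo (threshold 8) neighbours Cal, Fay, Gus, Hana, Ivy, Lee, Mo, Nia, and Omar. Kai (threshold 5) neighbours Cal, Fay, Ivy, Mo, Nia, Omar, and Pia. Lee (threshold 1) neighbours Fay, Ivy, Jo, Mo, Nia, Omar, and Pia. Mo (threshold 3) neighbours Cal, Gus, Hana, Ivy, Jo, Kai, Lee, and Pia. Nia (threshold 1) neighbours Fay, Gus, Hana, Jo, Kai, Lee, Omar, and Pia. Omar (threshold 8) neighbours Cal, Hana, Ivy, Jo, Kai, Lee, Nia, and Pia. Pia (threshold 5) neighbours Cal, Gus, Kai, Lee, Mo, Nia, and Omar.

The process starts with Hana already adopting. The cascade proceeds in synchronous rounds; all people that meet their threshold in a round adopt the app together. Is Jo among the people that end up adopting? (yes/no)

no

Round 1 — Hana adopts the app (initial).
Round 2 — checking thresholds:
  Cal: 1 of 6 neighbours ≥ 1, adopts the app.
  Gus: 1 of 6 neighbours < 3, holds.
  Jo: 1 of 9 neighbours < 8, holds.
  Mo: 1 of 8 neighbours < 3, holds.
  Nia: 1 of 8 neighbours ≥ 1, adopts the app.
  Omar: 1 of 8 neighbours < 8, holds.
Round 3 — checking thresholds:
  Fay: 1 of 5 neighbours ≥ 1, adopts the app.
  Gus: 2 of 6 neighbours < 3, holds.
  Jo: 3 of 9 neighbours < 8, holds.
  Kai: 2 of 7 neighbours < 5, holds.
  Lee: 1 of 7 neighbours ≥ 1, adopts the app.
  Mo: 2 of 8 neighbours < 3, holds.
  Omar: 3 of 8 neighbours < 8, holds.
  Pia: 2 of 7 neighbours < 5, holds.
Round 4 — checking thresholds:
  Gus: 3 of 6 neighbours ≥ 3, adopts the app.
  Ivy: 1 of 5 neighbours < 4, holds.
  Jo: 5 of 9 neighbours < 8, holds.
  Kai: 3 of 7 neighbours < 5, holds.
  Mo: 3 of 8 neighbours ≥ 3, adopts the app.
  Omar: 4 of 8 neighbours < 8, holds.
  Pia: 3 of 7 neighbours < 5, holds.
Round 5 — checking thresholds:
  Ivy: 2 of 5 neighbours < 4, holds.
  Jo: 7 of 9 neighbours < 8, holds.
  Kai: 4 of 7 neighbours < 5, holds.
  Omar: 4 of 8 neighbours < 8, holds.
  Pia: 5 of 7 neighbours ≥ 5, adopts the app.
Round 6 — checking thresholds:
  Ivy: 2 of 5 neighbours < 4, holds.
  Jo: 7 of 9 neighbours < 8, holds.
  Kai: 5 of 7 neighbours ≥ 5, adopts the app.
  Omar: 5 of 8 neighbours < 8, holds.
Round 7 — no new adoptions; cascade stops.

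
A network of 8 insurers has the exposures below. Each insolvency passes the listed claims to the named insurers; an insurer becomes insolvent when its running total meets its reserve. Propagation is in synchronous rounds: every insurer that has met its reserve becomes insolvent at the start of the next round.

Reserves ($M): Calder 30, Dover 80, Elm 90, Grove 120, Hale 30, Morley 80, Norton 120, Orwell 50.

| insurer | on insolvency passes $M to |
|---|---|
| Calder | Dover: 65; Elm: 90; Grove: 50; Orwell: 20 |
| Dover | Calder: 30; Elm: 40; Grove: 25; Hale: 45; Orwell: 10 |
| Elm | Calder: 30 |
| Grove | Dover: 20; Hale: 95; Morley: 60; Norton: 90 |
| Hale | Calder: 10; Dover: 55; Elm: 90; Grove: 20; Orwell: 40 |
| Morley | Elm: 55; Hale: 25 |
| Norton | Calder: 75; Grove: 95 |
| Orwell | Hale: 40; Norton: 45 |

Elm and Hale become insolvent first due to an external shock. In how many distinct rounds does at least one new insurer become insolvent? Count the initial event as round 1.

3

Round 1 — Elm, Hale become insolvent (initial).
  Calder: +30+10 → 40 ≥ 30
  Dover: +55 → 55 < 80
  Grove: +20 → 20 < 120
  Orwell: +40 → 40 < 50
Round 2 — Calder becomes insolvent.
  Dover: +65 → 120 ≥ 80
  Grove: +50 → 70 < 120
  Orwell: +20 → 60 ≥ 50
Round 3 — Dover, Orwell become insolvent.
  Grove: +25 → 95 < 120
  Norton: +45 → 45 < 120
No further insolvencies.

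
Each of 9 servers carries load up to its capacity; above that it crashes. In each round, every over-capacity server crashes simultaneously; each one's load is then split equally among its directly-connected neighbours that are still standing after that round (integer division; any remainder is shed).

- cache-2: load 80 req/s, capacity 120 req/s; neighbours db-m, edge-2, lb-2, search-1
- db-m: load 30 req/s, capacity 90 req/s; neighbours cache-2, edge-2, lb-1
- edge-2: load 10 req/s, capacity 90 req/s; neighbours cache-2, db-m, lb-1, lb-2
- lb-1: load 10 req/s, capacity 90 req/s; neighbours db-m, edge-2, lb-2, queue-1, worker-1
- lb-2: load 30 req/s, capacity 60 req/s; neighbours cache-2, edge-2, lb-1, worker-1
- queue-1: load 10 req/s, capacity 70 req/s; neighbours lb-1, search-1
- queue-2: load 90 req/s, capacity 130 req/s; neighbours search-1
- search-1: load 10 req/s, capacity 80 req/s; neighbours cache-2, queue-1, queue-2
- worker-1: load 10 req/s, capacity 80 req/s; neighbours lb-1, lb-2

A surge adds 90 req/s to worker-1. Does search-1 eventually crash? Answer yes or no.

no

Round 1 — worker-1 at 100 > 80. worker-1 crashes.
  worker-1 sheds 100 req/s to lb-1, lb-2: 50 each.
    lb-1: 10+50 = 60 ≤ 90
    lb-2: 30+50 = 80 > 60
Round 2 — lb-2 crashes.
  lb-2 sheds 80 req/s to cache-2, edge-2, lb-1: 26 each (2 lost).
    cache-2: 80+26 = 106 ≤ 120
    edge-2: 10+26 = 36 ≤ 90
    lb-1: 60+26 = 86 ≤ 90
No further crashes.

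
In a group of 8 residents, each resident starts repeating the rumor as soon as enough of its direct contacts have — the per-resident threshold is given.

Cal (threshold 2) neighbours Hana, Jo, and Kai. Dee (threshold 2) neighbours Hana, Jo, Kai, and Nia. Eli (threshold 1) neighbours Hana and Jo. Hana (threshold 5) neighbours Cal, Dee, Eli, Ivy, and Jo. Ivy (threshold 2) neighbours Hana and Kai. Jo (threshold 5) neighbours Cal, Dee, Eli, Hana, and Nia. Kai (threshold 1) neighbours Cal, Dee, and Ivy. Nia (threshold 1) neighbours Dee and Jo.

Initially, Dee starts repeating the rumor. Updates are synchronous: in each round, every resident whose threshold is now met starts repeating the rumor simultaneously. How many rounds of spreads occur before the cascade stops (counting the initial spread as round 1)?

2

Round 1 — Dee starts repeating the rumor (initial).
Round 2 — checking thresholds:
  Hana: 1 of 5 neighbours < 5, holds.
  Jo: 1 of 5 neighbours < 5, holds.
  Kai: 1 of 3 neighbours ≥ 1, starts repeating the rumor.
  Nia: 1 of 2 neighbours ≥ 1, starts repeating the rumor.
Round 3 — no new spreads; cascade stops.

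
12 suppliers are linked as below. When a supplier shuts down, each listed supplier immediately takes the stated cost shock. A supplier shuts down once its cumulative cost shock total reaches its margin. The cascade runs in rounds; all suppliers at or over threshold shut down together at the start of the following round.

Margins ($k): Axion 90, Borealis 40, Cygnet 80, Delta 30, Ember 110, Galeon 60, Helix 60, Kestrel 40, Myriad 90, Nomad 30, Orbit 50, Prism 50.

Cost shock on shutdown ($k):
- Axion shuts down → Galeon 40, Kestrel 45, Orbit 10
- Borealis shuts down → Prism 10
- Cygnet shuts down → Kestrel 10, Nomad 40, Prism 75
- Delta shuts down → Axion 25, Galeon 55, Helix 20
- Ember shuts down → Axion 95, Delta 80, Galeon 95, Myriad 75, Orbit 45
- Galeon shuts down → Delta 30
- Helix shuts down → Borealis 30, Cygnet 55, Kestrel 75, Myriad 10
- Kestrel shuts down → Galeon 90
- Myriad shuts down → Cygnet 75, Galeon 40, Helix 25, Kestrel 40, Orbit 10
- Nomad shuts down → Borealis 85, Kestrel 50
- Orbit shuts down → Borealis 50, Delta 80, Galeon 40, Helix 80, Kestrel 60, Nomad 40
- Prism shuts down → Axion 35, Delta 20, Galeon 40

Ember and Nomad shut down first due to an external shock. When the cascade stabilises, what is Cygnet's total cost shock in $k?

Round 1 — Ember, Nomad shut down (initial).
  Axion: +95 → 95 ≥ 90
  Borealis: +85 → 85 ≥ 40
  Delta: +80 → 80 ≥ 30
  Galeon: +95 → 95 ≥ 60
  Kestrel: +50 → 50 ≥ 40
  Myriad: +75 → 75 < 90
  Orbit: +45 → 45 < 50
Round 2 — Axion, Borealis, Delta, Galeon, Kestrel shut down.
  Helix: +20 → 20 < 60
  Orbit: +10 → 55 ≥ 50
  Prism: +10 → 10 < 50
Round 3 — Orbit shuts down.
  Helix: +80 → 100 ≥ 60
Round 4 — Helix shuts down.
  Cygnet: +55 → 55 < 80
  Myriad: +10 → 85 < 90
No further shutdowns.

55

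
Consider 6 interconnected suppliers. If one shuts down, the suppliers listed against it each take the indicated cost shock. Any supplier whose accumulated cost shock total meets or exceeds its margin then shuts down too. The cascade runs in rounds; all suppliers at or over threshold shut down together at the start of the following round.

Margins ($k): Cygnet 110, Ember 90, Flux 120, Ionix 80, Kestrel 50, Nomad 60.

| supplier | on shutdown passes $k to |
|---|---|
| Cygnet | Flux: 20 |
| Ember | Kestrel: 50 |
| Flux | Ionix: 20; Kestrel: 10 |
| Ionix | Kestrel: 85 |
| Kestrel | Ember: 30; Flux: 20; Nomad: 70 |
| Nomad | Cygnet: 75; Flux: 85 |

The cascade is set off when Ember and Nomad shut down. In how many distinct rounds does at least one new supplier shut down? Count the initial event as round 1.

2

Round 1 — Ember, Nomad shut down (initial).
  Cygnet: +75 → 75 < 110
  Flux: +85 → 85 < 120
  Kestrel: +50 → 50 ≥ 50
Round 2 — Kestrel shuts down.
  Flux: +20 → 105 < 120
No further shutdowns.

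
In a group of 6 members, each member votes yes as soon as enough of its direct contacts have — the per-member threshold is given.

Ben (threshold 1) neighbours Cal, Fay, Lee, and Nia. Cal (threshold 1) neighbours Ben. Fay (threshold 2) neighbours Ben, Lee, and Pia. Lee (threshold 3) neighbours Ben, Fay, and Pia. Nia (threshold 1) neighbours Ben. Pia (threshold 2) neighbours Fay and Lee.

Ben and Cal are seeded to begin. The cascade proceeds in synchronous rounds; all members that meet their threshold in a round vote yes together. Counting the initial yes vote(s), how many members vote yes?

Round 1 — Ben, Cal vote yes (initial).
Round 2 — checking thresholds:
  Fay: 1 of 3 neighbours < 2, not yet.
  Lee: 1 of 3 neighbours < 3, not yet.
  Nia: 1 of 1 neighbours ≥ 1, votes yes.
Round 3 — no new yes votes; cascade stops.

3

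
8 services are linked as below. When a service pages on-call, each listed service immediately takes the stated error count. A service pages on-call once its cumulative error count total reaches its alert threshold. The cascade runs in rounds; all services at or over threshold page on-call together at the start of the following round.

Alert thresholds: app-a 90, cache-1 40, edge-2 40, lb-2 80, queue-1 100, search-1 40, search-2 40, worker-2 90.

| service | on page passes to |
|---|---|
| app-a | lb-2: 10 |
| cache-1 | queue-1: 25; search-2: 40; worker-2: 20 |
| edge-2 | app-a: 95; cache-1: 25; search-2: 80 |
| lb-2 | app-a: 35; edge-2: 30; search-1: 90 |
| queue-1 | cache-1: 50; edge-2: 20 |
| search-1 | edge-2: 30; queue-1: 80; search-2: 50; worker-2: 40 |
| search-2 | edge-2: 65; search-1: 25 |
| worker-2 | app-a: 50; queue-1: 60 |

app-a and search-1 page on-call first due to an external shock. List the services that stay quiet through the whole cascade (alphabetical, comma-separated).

cache-1, lb-2, queue-1, worker-2

Round 1 — app-a, search-1 page on-call (initial).
  edge-2: +30 → 30 < 40
  lb-2: +10 → 10 < 80
  queue-1: +80 → 80 < 100
  search-2: +50 → 50 ≥ 40
  worker-2: +40 → 40 < 90
Round 2 — search-2 pages on-call.
  edge-2: +65 → 95 ≥ 40
Round 3 — edge-2 pages on-call.
  cache-1: +25 → 25 < 40
No further pages.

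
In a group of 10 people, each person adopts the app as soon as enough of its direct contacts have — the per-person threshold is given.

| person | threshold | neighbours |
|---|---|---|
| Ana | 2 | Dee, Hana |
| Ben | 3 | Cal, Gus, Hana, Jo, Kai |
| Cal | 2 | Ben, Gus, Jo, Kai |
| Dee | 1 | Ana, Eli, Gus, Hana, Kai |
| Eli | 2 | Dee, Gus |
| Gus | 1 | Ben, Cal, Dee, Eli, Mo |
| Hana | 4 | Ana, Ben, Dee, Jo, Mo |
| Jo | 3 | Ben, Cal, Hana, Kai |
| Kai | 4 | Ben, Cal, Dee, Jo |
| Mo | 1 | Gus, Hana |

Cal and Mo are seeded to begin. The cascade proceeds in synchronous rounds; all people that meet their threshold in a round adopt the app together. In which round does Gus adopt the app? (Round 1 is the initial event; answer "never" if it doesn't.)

Round 1 — Cal, Mo adopt the app (initial).
Round 2 — checking thresholds:
  Ben: 1 of 5 neighbours < 3, holds.
  Gus: 2 of 5 neighbours ≥ 1, adopts the app.
  Hana: 1 of 5 neighbours < 4, holds.
  Jo: 1 of 4 neighbours < 3, holds.
  Kai: 1 of 4 neighbours < 4, holds.
Round 3 — checking thresholds:
  Ben: 2 of 5 neighbours < 3, holds.
  Dee: 1 of 5 neighbours ≥ 1, adopts the app.
  Eli: 1 of 2 neighbours < 2, holds.
  Hana: 1 of 5 neighbours < 4, holds.
  Jo: 1 of 4 neighbours < 3, holds.
  Kai: 1 of 4 neighbours < 4, holds.
Round 4 — checking thresholds:
  Ana: 1 of 2 neighbours < 2, holds.
  Ben: 2 of 5 neighbours < 3, holds.
  Eli: 2 of 2 neighbours ≥ 2, adopts the app.
  Hana: 2 of 5 neighbours < 4, holds.
  Jo: 1 of 4 neighbours < 3, holds.
  Kai: 2 of 4 neighbours < 4, holds.
Round 5 — no new adoptions; cascade stops.

2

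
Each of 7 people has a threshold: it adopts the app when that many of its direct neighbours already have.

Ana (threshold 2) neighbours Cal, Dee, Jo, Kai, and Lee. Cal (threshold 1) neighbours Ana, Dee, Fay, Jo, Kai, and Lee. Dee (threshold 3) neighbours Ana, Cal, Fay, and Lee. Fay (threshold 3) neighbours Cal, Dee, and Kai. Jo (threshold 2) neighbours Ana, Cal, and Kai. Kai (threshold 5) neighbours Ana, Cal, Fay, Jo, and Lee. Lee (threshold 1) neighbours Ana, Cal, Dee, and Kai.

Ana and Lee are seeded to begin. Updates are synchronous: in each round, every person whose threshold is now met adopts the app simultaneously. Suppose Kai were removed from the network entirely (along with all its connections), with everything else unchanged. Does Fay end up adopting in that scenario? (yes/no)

With Kai removed:
Round 1 — Ana, Lee adopt the app (initial).
Round 2 — checking thresholds:
  Cal: 2 of 5 neighbours ≥ 1, adopts the app.
  Dee: 2 of 4 neighbours < 3, not yet.
  Jo: 1 of 2 neighbours < 2, not yet.
Round 3 — checking thresholds:
  Dee: 3 of 4 neighbours ≥ 3, adopts the app.
  Fay: 1 of 2 neighbours < 3, not yet.
  Jo: 2 of 2 neighbours ≥ 2, adopts the app.
Round 4 — no new adoptions; cascade stops.

no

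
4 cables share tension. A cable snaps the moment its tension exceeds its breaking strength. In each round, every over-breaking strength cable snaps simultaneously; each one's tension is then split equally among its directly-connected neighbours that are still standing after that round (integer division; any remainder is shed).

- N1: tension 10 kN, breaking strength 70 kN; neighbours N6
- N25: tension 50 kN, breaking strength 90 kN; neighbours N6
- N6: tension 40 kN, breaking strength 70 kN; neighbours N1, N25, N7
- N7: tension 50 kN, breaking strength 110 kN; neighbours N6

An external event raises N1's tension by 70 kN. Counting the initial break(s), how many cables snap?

Round 1 — N1 at 80 > 70. N1 snaps.
  N1 sheds 80 kN to N6: 80 each.
    N6: 40+80 = 120 > 70
Round 2 — N6 snaps.
  N6 sheds 120 kN to N25, N7: 60 each.
    N25: 50+60 = 110 > 90
    N7: 50+60 = 110 ≤ 110
Round 3 — N25 snaps.
  N25 sheds 110 kN: no online neighbours, lost.
No further breaks.

3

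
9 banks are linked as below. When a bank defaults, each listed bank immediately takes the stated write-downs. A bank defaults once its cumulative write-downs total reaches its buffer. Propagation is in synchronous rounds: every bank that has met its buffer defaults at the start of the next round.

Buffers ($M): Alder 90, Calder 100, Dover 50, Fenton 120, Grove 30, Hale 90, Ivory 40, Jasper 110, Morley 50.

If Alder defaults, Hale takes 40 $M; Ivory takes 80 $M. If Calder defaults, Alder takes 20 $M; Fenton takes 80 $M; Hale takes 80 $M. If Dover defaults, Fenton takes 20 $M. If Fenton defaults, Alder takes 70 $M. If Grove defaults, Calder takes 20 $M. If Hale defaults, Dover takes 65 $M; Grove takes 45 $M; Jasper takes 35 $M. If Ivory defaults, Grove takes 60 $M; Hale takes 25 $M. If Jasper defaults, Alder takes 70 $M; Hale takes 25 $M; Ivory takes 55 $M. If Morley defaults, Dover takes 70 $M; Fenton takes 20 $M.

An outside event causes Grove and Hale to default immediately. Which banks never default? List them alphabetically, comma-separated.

Alder, Calder, Fenton, Ivory, Jasper, Morley

Round 1 — Grove, Hale default (initial).
  Calder: +20 → 20 < 100
  Dover: +65 → 65 ≥ 50
  Jasper: +35 → 35 < 110
Round 2 — Dover defaults.
  Fenton: +20 → 20 < 120
No further defaults.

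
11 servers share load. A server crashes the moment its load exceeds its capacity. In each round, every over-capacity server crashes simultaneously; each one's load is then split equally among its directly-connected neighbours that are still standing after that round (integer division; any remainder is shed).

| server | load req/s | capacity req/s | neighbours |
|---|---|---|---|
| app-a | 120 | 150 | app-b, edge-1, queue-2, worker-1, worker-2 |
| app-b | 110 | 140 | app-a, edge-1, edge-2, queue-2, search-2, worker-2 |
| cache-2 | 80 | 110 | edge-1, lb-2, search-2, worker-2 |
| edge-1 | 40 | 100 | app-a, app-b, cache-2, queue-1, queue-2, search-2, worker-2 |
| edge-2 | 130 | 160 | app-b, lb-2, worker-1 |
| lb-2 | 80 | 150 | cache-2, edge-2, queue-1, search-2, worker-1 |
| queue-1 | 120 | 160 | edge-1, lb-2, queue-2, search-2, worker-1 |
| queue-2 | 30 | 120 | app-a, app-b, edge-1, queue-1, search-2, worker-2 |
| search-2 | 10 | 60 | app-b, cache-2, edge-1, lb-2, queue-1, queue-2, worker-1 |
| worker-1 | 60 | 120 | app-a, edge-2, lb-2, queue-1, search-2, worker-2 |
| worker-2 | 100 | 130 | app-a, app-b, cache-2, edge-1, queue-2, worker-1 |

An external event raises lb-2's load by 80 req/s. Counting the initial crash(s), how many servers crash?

Round 1 — lb-2 at 160 > 150. lb-2 crashes.
  lb-2 sheds 160 req/s to cache-2, edge-2, queue-1, search-2, worker-1: 32 each.
    cache-2: 80+32 = 112 > 110
    edge-2: 130+32 = 162 > 160
    queue-1: 120+32 = 152 ≤ 160
    search-2: 10+32 = 42 ≤ 60
    worker-1: 60+32 = 92 ≤ 120
Round 2 — cache-2, edge-2 crash.
  cache-2 sheds 112 req/s to edge-1, search-2, worker-2: 37 each (1 lost).
    edge-1: 40+37 = 77 ≤ 100
    search-2: 42+37 = 79 > 60
    worker-2: 100+37 = 137 > 130
  edge-2 sheds 162 req/s to app-b, worker-1: 81 each.
    app-b: 110+81 = 191 > 140
    worker-1: 92+81 = 173 > 120
Round 3 — app-b, search-2, worker-1, worker-2 crash.
  app-b sheds 191 req/s to app-a, edge-1, queue-2: 63 each (2 lost).
    app-a: 120+63 = 183 > 150
    edge-1: 77+63 = 140 > 100
    queue-2: 30+63 = 93 ≤ 120
  search-2 sheds 79 req/s to edge-1, queue-1, queue-2: 26 each (1 lost).
    edge-1: 140+26 = 166 > 100
    queue-1: 152+26 = 178 > 160
    queue-2: 93+26 = 119 ≤ 120
  worker-1 sheds 173 req/s to app-a, queue-1: 86 each (1 lost).
    app-a: 183+86 = 269 > 150
    queue-1: 178+86 = 264 > 160
  worker-2 sheds 137 req/s to app-a, edge-1, queue-2: 45 each (2 lost).
    app-a: 269+45 = 314 > 150
    edge-1: 166+45 = 211 > 100
    queue-2: 119+45 = 164 > 120
Round 4 — app-a, edge-1, queue-1, queue-2 crash.
  app-a sheds 314 req/s: no online neighbours, lost.
  edge-1 sheds 211 req/s: no online neighbours, lost.
  queue-1 sheds 264 req/s: no online neighbours, lost.
  queue-2 sheds 164 req/s: no online neighbours, lost.
No further crashes.

11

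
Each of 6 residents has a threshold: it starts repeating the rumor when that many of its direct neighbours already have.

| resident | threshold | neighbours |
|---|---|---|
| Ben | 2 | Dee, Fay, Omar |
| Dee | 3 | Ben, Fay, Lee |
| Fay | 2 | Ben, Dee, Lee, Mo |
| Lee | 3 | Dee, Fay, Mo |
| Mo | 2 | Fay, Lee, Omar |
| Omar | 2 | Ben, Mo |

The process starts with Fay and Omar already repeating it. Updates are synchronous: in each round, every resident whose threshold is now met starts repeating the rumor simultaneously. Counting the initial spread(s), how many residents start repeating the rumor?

4

Round 1 — Fay, Omar start repeating the rumor (initial).
Round 2 — checking thresholds:
  Ben: 2 of 3 neighbours ≥ 2, starts repeating the rumor.
  Dee: 1 of 3 neighbours < 3, holds.
  Lee: 1 of 3 neighbours < 3, holds.
  Mo: 2 of 3 neighbours ≥ 2, starts repeating the rumor.
Round 3 — no new spreads; cascade stops.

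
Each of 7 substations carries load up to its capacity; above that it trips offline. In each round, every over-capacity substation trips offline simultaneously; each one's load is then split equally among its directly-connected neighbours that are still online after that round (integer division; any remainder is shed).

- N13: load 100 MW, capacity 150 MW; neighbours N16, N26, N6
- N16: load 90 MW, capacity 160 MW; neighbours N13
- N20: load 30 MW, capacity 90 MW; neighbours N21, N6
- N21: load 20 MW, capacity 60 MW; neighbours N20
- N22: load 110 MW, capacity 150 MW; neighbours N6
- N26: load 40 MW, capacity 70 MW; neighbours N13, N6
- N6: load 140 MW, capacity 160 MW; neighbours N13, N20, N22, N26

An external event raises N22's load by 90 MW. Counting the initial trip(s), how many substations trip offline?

Round 1 — N22 at 200 > 150. N22 trips offline.
  N22 sheds 200 MW to N6: 200 each.
    N6: 140+200 = 340 > 160
Round 2 — N6 trips offline.
  N6 sheds 340 MW to N13, N20, N26: 113 each (1 lost).
    N13: 100+113 = 213 > 150
    N20: 30+113 = 143 > 90
    N26: 40+113 = 153 > 70
Round 3 — N13, N20, N26 trip offline.
  N13 sheds 213 MW to N16: 213 each.
    N16: 90+213 = 303 > 160
  N20 sheds 143 MW to N21: 143 each.
    N21: 20+143 = 163 > 60
  N26 sheds 153 MW: no online neighbours, lost.
Round 4 — N16, N21 trip offline.
  N16 sheds 303 MW: no online neighbours, lost.
  N21 sheds 163 MW: no online neighbours, lost.
No further trips.

7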